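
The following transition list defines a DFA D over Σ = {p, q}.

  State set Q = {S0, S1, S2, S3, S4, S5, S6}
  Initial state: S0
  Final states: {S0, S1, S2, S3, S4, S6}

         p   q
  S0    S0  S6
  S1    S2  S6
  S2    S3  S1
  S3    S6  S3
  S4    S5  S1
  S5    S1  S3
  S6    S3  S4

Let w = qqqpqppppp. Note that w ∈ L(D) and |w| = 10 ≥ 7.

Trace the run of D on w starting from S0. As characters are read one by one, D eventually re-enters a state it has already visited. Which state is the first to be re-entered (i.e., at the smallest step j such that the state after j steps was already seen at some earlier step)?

S1

State sequence: S0 -q-> S6 -q-> S4 -q-> S1 -p-> S2 -q-> S1 -p-> S2 -p-> S3 -p-> S6 -p-> S3 -p-> S6
First repeat at step 5: S1 was already visited.

The earliest repeat is at step j = 5: D is in S1, which it already visited at step i = 3.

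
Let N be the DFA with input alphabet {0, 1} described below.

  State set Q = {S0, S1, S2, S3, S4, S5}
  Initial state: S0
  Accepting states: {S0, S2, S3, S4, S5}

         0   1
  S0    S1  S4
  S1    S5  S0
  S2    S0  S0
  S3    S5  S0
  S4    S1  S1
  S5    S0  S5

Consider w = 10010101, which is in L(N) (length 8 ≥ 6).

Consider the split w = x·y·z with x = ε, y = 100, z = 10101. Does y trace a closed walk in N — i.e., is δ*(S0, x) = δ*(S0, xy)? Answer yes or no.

no

Run of N on the first 3 characters of w = 1 0 0:
  step 0: S0  (start)
  step 1: S4  (read 1: S0→S4)
  step 2: S1  (read 0: S4→S1)
  step 3: S5  (read 0: S1→S5)

After x (step 0): S0. After xy (step 3): S5.
They differ (S0 ≠ S5), so y is not a cycle from the state after x; this split is not the one the pumping-lemma construction produces, and pumping y need not keep the string in L(N).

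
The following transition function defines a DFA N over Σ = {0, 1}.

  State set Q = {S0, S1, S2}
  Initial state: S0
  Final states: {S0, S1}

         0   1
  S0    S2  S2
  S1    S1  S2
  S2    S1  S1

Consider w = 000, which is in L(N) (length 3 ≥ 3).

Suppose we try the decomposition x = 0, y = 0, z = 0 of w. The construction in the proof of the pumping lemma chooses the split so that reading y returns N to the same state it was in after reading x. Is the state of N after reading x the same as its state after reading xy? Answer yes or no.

State sequence: S0 -0-> S2 -0-> S1

After x (step 1): S2. After xy (step 2): S1.
They differ (S2 ≠ S1), so y is not a cycle from the state after x; this split is not the one the pumping-lemma construction produces, and pumping y need not keep the string in L(N).

no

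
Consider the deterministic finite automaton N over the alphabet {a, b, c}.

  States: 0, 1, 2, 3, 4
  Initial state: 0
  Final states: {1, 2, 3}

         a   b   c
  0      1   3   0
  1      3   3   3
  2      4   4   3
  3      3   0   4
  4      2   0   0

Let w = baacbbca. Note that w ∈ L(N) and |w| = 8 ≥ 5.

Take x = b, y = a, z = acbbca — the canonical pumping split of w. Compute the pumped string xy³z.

xy^3z = b·a·a·a·acbbca = baaaacbbca.
Reading y = a takes N from 3 back to 3, so after x·y·y·y the machine is still in 3, and z then leads to the accepting state 2. Hence baaaacbbca ∈ L(N).

baaaacbbca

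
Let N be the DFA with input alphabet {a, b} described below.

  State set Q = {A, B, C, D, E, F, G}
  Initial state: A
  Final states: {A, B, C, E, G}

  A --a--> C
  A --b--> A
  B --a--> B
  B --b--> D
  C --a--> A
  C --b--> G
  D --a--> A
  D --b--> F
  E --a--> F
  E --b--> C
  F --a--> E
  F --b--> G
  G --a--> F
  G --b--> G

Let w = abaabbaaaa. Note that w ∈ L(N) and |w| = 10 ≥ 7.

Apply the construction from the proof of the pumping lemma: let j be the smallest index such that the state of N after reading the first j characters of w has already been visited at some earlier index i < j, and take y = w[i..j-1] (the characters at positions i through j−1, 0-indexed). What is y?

Run of N on w = a b a a b b a a a a:
  step 0: A  (start)
  step 1: C  (read a: A→C)
  step 2: G  (read b: C→G)
  step 3: F  (read a: G→F)
  step 4: E  (read a: F→E)
  step 5: C  (read b: E→C)   ← first repeat (C seen earlier)
  step 6: G  (read b: C→G)
  step 7: F  (read a: G→F)
  step 8: E  (read a: F→E)
  step 9: F  (read a: E→F)
  step 10: E  (read a: F→E)

So i = 1, j = 5, giving x = w[0:1] = a, y = w[1:5] = baab, z = w[5:10] = baaaa.
Check: |xy| = 5 ≤ 7 and |y| = 4 ≥ 1. Reading y takes N from C back to C, so every xyⁱz is accepted.

baab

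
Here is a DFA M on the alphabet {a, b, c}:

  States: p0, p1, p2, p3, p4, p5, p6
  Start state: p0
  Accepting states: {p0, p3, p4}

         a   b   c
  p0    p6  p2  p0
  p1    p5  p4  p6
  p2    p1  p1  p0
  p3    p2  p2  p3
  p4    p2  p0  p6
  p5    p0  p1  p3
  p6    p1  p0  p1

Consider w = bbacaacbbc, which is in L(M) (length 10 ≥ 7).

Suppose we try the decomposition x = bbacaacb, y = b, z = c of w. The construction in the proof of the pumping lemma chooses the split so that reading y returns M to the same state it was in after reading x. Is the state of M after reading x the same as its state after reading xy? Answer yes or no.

Run of M on the first 9 characters of w = b b a c a a c b b:
  step 0: p0  (start)
  step 1: p2  (read b: p0→p2)
  step 2: p1  (read b: p2→p1)
  step 3: p5  (read a: p1→p5)
  step 4: p3  (read c: p5→p3)
  step 5: p2  (read a: p3→p2)
  step 6: p1  (read a: p2→p1)
  step 7: p6  (read c: p1→p6)
  step 8: p0  (read b: p6→p0)
  step 9: p2  (read b: p0→p2)

After x (step 8): p0. After xy (step 9): p2.
They differ (p0 ≠ p2), so y is not a cycle from the state after x; this split is not the one the pumping-lemma construction produces, and pumping y need not keep the string in L(M).

no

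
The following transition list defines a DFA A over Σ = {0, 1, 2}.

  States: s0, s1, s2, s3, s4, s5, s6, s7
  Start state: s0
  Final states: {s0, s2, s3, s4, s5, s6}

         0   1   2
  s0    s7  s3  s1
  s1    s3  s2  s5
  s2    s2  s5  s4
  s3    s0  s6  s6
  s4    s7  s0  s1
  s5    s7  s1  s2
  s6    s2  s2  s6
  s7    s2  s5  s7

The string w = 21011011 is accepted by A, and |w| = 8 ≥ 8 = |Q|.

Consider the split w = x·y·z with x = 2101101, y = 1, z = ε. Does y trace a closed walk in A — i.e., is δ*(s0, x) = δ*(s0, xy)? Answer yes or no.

State sequence: s0 -2-> s1 -1-> s2 -0-> s2 -1-> s5 -1-> s1 -0-> s3 -1-> s6 -1-> s2

After x (step 7): s6. After xy (step 8): s2.
They differ (s6 ≠ s2), so y is not a cycle from the state after x; this split is not the one the pumping-lemma construction produces, and pumping y need not keep the string in L(A).

no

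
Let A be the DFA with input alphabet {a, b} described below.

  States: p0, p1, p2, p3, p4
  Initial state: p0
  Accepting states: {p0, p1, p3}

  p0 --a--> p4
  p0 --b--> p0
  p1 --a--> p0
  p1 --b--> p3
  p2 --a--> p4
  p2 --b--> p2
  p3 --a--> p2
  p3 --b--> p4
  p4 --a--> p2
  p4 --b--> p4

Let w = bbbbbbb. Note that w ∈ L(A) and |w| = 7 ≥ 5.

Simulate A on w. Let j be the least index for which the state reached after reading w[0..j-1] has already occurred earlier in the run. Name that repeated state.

p0

Run of A on w = b b b b b b b:
  step 0: p0  (start)
  step 1: p0  (read b: p0→p0)   ← first repeat (p0 seen earlier)
  step 2: p0  (read b: p0→p0)
  step 3: p0  (read b: p0→p0)
  step 4: p0  (read b: p0→p0)
  step 5: p0  (read b: p0→p0)
  step 6: p0  (read b: p0→p0)
  step 7: p0  (read b: p0→p0)

The earliest repeat is at step j = 1: A is in p0, which it already visited at step i = 0.
Since A has 5 states, any run of length ≥ 5 visits 5+1 states, so by pigeonhole some state repeats within the first 5 steps — that repeat gives the pumpable loop.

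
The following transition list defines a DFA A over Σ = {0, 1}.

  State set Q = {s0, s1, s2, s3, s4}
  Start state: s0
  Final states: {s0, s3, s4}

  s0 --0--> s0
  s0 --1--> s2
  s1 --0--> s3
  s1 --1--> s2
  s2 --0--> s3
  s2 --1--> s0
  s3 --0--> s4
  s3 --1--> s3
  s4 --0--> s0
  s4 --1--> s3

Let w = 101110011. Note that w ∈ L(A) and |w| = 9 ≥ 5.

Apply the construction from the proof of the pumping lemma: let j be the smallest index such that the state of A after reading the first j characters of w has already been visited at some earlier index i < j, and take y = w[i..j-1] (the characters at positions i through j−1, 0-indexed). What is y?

Run of A on w = 1 0 1 1 1 0 0 1 1:
  step 0: s0  (start)
  step 1: s2  (read 1: s0→s2)
  step 2: s3  (read 0: s2→s3)
  step 3: s3  (read 1: s3→s3)   ← first repeat (s3 seen earlier)
  step 4: s3  (read 1: s3→s3)
  step 5: s3  (read 1: s3→s3)
  step 6: s4  (read 0: s3→s4)
  step 7: s0  (read 0: s4→s0)
  step 8: s2  (read 1: s0→s2)
  step 9: s0  (read 1: s2→s0)

So i = 2, j = 3, giving x = w[0:2] = 10, y = w[2:3] = 1, z = w[3:9] = 110011.
Check: |xy| = 3 ≤ 5 and |y| = 1 ≥ 1. Reading y takes A from s3 back to s3, so every xyⁱz is accepted.

1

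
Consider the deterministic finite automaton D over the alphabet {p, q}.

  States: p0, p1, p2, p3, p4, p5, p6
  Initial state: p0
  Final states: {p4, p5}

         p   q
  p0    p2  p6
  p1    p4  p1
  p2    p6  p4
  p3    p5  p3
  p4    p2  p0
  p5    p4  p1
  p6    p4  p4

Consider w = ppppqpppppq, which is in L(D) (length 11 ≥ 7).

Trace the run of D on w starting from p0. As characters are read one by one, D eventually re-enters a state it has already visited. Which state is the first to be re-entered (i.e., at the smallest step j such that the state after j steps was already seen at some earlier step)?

p2

Run of D on w = p p p p q p p p p p q:
  step 0: p0  (start)
  step 1: p2  (read p: p0→p2)
  step 2: p6  (read p: p2→p6)
  step 3: p4  (read p: p6→p4)
  step 4: p2  (read p: p4→p2)   ← first repeat (p2 seen earlier)
  step 5: p4  (read q: p2→p4)
  step 6: p2  (read p: p4→p2)
  step 7: p6  (read p: p2→p6)
  step 8: p4  (read p: p6→p4)
  step 9: p2  (read p: p4→p2)
  step 10: p6  (read p: p2→p6)
  step 11: p4  (read q: p6→p4)

The earliest repeat is at step j = 4: D is in p2, which it already visited at step i = 1.
Since D has 7 states, any run of length ≥ 7 visits 7+1 states, so by pigeonhole some state repeats within the first 7 steps — that repeat gives the pumpable loop.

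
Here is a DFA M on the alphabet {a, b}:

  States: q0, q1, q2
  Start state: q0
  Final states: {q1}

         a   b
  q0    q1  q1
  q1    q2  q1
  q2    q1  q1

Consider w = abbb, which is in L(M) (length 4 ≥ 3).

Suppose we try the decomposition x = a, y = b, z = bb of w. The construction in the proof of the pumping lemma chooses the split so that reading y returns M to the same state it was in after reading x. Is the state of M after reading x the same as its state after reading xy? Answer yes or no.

yes

State sequence: q0 -a-> q1 -b-> q1

After x (step 1): q1. After xy (step 2): q1.
They match, so y = b drives M around a cycle from q1 back to itself; pumping y any number of times keeps M in q1 before reading z, and xyⁱz ∈ L(M) for every i ≥ 0.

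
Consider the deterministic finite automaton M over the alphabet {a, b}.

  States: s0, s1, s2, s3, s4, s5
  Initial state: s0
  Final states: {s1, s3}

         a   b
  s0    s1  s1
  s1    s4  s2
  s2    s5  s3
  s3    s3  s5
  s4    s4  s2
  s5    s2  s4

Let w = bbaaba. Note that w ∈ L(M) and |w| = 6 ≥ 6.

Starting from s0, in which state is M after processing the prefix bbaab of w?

s3

Run of M on the first 5 characters of w = b b a a b:
  step 0: s0  (start)
  step 1: s1  (read b: s0→s1)
  step 2: s2  (read b: s1→s2)
  step 3: s5  (read a: s2→s5)
  step 4: s2  (read a: s5→s2)
  step 5: s3  (read b: s2→s3)

After reading 5 characters, M is in state s3.
(This kind of state-tracing is the core of the pumping-lemma construction: with 6 states, pigeonhole forces a repeat within the first 6 steps.)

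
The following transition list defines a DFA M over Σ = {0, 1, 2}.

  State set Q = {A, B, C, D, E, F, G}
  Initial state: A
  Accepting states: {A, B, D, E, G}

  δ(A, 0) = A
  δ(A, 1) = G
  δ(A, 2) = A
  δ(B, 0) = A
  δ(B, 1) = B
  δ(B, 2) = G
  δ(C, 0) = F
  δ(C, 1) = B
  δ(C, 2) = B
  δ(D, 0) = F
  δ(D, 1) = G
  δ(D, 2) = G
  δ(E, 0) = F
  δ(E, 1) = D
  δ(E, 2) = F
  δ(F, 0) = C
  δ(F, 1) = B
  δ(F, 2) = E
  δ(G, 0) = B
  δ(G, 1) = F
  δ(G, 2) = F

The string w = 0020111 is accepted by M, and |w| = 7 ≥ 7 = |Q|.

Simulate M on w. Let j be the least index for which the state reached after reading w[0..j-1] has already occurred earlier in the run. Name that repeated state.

A

Run of M on w = 0 0 2 0 1 1 1:
  step 0: A  (start)
  step 1: A  (read 0: A→A)   ← first repeat (A seen earlier)
  step 2: A  (read 0: A→A)
  step 3: A  (read 2: A→A)
  step 4: A  (read 0: A→A)
  step 5: G  (read 1: A→G)
  step 6: F  (read 1: G→F)
  step 7: B  (read 1: F→B)

The earliest repeat is at step j = 1: M is in A, which it already visited at step i = 0.
Since M has 7 states, any run of length ≥ 7 visits 7+1 states, so by pigeonhole some state repeats within the first 7 steps — that repeat gives the pumpable loop.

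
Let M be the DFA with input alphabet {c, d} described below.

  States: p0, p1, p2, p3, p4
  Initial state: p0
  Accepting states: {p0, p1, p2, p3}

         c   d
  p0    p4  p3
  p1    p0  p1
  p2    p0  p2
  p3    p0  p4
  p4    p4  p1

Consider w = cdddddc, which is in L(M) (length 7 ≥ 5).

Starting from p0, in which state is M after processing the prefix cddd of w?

Run of M on the first 4 characters of w = c d d d:
  step 0: p0  (start)
  step 1: p4  (read c: p0→p4)
  step 2: p1  (read d: p4→p1)
  step 3: p1  (read d: p1→p1)
  step 4: p1  (read d: p1→p1)

After reading 4 characters, M is in state p1.
(This kind of state-tracing is the core of the pumping-lemma construction: with 5 states, pigeonhole forces a repeat within the first 5 steps.)

p1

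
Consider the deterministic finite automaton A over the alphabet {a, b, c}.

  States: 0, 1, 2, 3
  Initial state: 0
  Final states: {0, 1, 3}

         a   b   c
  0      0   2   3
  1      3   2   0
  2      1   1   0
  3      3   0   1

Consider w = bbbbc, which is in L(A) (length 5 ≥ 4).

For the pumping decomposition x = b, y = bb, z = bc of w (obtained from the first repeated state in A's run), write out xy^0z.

xy⁰z = xz = b·bc = bbc.
Reading y = bb takes A from 2 back to 2, so after x the machine is still in 2, and z then leads to the accepting state 0. Hence bbc ∈ L(A).

bbc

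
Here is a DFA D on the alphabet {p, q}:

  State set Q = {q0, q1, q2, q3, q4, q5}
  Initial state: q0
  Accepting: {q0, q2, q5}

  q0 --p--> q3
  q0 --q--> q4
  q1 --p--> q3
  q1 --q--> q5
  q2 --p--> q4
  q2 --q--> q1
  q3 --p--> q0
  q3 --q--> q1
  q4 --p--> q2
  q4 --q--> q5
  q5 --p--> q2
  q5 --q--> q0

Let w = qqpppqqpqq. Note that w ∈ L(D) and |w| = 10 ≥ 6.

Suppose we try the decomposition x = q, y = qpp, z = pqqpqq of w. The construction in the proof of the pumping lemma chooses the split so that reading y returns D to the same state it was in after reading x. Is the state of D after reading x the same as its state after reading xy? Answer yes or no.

yes

State sequence: q0 -q-> q4 -q-> q5 -p-> q2 -p-> q4

After x (step 1): q4. After xy (step 4): q4.
They match, so y = qpp drives D around a cycle from q4 back to itself; pumping y any number of times keeps D in q4 before reading z, and xyⁱz ∈ L(D) for every i ≥ 0.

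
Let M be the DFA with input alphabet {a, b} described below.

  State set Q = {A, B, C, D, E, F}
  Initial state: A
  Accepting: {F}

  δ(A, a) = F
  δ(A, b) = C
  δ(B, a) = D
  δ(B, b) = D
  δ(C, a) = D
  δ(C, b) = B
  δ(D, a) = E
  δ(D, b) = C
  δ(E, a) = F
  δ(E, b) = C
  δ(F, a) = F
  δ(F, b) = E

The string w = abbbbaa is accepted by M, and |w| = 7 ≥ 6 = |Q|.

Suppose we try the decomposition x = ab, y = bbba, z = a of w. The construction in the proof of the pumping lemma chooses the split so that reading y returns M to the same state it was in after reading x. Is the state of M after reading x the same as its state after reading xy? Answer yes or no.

Run of M on the first 6 characters of w = a b b b b a:
  step 0: A  (start)
  step 1: F  (read a: A→F)
  step 2: E  (read b: F→E)
  step 3: C  (read b: E→C)
  step 4: B  (read b: C→B)
  step 5: D  (read b: B→D)
  step 6: E  (read a: D→E)

After x (step 2): E. After xy (step 6): E.
They match, so y = bbba drives M around a cycle from E back to itself; pumping y any number of times keeps M in E before reading z, and xyⁱz ∈ L(M) for every i ≥ 0.

yes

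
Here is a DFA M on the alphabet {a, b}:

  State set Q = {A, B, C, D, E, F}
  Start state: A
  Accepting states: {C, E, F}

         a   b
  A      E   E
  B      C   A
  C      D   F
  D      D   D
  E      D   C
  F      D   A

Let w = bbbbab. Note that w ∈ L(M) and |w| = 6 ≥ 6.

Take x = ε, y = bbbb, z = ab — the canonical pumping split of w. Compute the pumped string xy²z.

xy^2z = ε·bbbb·bbbb·ab = bbbbbbbbab.
Reading y = bbbb takes M from A back to A, so after x·y·y the machine is still in A, and z then leads to the accepting state C. Hence bbbbbbbbab ∈ L(M).

bbbbbbbbab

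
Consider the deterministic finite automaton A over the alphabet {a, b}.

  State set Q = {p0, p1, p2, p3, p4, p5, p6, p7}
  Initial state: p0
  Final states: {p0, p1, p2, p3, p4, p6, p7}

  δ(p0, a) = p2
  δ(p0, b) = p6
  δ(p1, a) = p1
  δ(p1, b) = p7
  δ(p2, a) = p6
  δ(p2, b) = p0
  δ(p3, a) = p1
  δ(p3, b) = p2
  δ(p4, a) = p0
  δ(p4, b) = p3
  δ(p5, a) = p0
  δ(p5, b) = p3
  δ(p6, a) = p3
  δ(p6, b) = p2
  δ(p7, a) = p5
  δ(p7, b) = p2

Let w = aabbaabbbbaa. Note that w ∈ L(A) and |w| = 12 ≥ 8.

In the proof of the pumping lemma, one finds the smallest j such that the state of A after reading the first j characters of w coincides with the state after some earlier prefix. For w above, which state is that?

Run of A on w = a a b b a a b b b b a a:
  step 0: p0  (start)
  step 1: p2  (read a: p0→p2)
  step 2: p6  (read a: p2→p6)
  step 3: p2  (read b: p6→p2)   ← first repeat (p2 seen earlier)
  step 4: p0  (read b: p2→p0)
  step 5: p2  (read a: p0→p2)
  step 6: p6  (read a: p2→p6)
  step 7: p2  (read b: p6→p2)
  step 8: p0  (read b: p2→p0)
  step 9: p6  (read b: p0→p6)
  step 10: p2  (read b: p6→p2)
  step 11: p6  (read a: p2→p6)
  step 12: p3  (read a: p6→p3)

The earliest repeat is at step j = 3: A is in p2, which it already visited at step i = 1.
Since A has 8 states, any run of length ≥ 8 visits 8+1 states, so by pigeonhole some state repeats within the first 8 steps — that repeat gives the pumpable loop.

p2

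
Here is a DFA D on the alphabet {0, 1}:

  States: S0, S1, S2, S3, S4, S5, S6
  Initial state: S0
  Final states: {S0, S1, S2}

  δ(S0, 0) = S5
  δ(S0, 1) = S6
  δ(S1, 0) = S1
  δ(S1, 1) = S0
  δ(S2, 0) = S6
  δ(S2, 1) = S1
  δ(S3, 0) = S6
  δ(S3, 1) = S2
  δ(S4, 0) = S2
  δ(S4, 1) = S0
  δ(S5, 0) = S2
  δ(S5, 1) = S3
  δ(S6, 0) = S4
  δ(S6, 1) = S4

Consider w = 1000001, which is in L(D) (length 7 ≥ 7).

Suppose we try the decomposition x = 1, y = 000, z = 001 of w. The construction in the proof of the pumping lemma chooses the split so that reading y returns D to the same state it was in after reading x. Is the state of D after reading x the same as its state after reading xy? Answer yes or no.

yes

State sequence: S0 -1-> S6 -0-> S4 -0-> S2 -0-> S6

After x (step 1): S6. After xy (step 4): S6.
They match, so y = 000 drives D around a cycle from S6 back to itself; pumping y any number of times keeps D in S6 before reading z, and xyⁱz ∈ L(D) for every i ≥ 0.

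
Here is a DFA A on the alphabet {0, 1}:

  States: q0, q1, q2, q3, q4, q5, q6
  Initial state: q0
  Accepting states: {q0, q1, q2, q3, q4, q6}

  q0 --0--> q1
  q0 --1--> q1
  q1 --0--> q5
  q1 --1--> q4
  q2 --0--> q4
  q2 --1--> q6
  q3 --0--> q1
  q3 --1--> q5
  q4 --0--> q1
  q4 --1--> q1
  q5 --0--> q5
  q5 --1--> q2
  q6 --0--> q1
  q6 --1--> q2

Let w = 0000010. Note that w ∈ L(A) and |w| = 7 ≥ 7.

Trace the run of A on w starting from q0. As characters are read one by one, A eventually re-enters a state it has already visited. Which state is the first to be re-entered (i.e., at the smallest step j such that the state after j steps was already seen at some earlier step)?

State sequence: q0 -0-> q1 -0-> q5 -0-> q5 -0-> q5 -0-> q5 -1-> q2 -0-> q4
First repeat at step 3: q5 was already visited.

The earliest repeat is at step j = 3: A is in q5, which it already visited at step i = 2.
The DFA has 7 states, so the proof of the pumping lemma guarantees a repeated state among the first 7+1 visited; the segment between the two visits is the pumpable y.

q5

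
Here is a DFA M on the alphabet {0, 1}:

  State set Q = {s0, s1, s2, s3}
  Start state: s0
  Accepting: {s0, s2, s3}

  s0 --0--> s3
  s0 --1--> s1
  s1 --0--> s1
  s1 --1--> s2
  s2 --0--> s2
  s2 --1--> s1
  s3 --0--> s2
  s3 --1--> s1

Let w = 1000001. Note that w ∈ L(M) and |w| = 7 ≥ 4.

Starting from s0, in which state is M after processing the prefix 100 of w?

State sequence: s0 -1-> s1 -0-> s1 -0-> s1

After reading 3 characters, M is in state s1.
(This kind of state-tracing is the core of the pumping-lemma construction: with 4 states, pigeonhole forces a repeat within the first 4 steps.)

s1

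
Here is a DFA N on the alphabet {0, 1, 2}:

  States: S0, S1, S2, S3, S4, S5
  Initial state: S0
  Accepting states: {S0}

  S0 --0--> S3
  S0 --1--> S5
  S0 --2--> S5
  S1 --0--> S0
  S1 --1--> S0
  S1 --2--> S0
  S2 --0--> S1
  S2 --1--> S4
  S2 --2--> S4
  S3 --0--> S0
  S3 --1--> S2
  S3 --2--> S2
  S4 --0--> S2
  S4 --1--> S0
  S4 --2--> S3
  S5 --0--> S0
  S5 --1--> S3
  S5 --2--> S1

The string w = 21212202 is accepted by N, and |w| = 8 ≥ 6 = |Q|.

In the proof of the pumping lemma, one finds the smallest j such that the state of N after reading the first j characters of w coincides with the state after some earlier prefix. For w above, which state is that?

State sequence: S0 -2-> S5 -1-> S3 -2-> S2 -1-> S4 -2-> S3 -2-> S2 -0-> S1 -2-> S0
First repeat at step 5: S3 was already visited.

The earliest repeat is at step j = 5: N is in S3, which it already visited at step i = 2.

S3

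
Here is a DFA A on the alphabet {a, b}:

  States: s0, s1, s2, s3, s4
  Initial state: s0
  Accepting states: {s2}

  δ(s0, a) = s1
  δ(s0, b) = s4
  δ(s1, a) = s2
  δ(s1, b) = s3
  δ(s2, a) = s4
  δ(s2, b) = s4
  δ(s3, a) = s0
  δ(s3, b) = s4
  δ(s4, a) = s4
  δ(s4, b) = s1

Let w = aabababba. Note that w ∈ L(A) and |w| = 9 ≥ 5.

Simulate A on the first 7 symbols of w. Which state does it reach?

s4

Run of A on the first 7 characters of w = a a b a b a b:
  step 0: s0  (start)
  step 1: s1  (read a: s0→s1)
  step 2: s2  (read a: s1→s2)
  step 3: s4  (read b: s2→s4)
  step 4: s4  (read a: s4→s4)
  step 5: s1  (read b: s4→s1)
  step 6: s2  (read a: s1→s2)
  step 7: s4  (read b: s2→s4)

After reading 7 characters, A is in state s4.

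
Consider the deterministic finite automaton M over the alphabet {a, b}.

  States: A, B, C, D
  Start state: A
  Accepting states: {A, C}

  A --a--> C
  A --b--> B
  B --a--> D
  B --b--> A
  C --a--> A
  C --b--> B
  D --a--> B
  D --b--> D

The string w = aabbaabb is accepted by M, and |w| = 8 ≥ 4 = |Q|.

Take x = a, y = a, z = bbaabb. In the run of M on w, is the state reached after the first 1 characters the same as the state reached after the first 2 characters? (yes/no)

no

Run of M on the first 2 characters of w = a a:
  step 0: A  (start)
  step 1: C  (read a: A→C)
  step 2: A  (read a: C→A)

After x (step 1): C. After xy (step 2): A.
They differ (C ≠ A), so y is not a cycle from the state after x; this split is not the one the pumping-lemma construction produces, and pumping y need not keep the string in L(M).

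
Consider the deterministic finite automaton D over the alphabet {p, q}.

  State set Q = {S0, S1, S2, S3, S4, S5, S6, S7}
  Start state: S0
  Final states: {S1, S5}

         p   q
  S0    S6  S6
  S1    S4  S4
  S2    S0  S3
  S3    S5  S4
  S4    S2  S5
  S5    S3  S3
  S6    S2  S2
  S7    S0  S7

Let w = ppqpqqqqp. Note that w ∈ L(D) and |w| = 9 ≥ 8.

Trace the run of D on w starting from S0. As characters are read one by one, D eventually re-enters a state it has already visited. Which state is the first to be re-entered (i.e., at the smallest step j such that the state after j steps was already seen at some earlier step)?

State sequence: S0 -p-> S6 -p-> S2 -q-> S3 -p-> S5 -q-> S3 -q-> S4 -q-> S5 -q-> S3 -p-> S5
First repeat at step 5: S3 was already visited.

The earliest repeat is at step j = 5: D is in S3, which it already visited at step i = 3.
Pumping length from the standard proof: p = 8 (the number of states). The repeated state found above gives |xy| = j ≤ 8 and |y| = j − i ≥ 1.

S3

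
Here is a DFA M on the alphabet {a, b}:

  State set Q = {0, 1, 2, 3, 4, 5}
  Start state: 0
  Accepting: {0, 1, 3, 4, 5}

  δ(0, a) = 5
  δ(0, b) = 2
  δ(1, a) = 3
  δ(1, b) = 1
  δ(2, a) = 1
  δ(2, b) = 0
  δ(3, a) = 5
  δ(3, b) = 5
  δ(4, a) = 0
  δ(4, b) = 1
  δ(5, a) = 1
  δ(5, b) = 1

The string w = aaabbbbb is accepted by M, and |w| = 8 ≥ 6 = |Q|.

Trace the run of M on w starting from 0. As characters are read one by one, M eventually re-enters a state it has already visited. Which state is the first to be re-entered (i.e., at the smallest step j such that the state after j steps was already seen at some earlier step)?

5

Run of M on w = a a a b b b b b:
  step 0: 0  (start)
  step 1: 5  (read a: 0→5)
  step 2: 1  (read a: 5→1)
  step 3: 3  (read a: 1→3)
  step 4: 5  (read b: 3→5)   ← first repeat (5 seen earlier)
  step 5: 1  (read b: 5→1)
  step 6: 1  (read b: 1→1)
  step 7: 1  (read b: 1→1)
  step 8: 1  (read b: 1→1)

The earliest repeat is at step j = 4: M is in 5, which it already visited at step i = 1.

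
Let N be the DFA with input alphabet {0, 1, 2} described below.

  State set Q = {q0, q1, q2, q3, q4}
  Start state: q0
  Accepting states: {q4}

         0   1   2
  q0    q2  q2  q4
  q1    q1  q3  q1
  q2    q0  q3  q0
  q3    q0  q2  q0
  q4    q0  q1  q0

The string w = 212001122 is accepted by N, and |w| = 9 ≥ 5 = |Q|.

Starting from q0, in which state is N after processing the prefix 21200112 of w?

q0

Run of N on the first 8 characters of w = 2 1 2 0 0 1 1 2:
  step 0: q0  (start)
  step 1: q4  (read 2: q0→q4)
  step 2: q1  (read 1: q4→q1)
  step 3: q1  (read 2: q1→q1)
  step 4: q1  (read 0: q1→q1)
  step 5: q1  (read 0: q1→q1)
  step 6: q3  (read 1: q1→q3)
  step 7: q2  (read 1: q3→q2)
  step 8: q0  (read 2: q2→q0)

After reading 8 characters, N is in state q0.
(This kind of state-tracing is the core of the pumping-lemma construction: with 5 states, pigeonhole forces a repeat within the first 5 steps.)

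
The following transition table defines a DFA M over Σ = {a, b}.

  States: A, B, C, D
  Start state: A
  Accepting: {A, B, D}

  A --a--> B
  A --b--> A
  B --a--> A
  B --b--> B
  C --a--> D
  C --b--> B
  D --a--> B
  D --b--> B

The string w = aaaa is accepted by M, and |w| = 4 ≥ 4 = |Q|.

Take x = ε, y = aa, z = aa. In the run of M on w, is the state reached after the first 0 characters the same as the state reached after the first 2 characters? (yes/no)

Run of M on the first 2 characters of w = a a:
  step 0: A  (start)
  step 1: B  (read a: A→B)
  step 2: A  (read a: B→A)

After x (step 0): A. After xy (step 2): A.
They match, so y = aa drives M around a cycle from A back to itself; pumping y any number of times keeps M in A before reading z, and xyⁱz ∈ L(M) for every i ≥ 0.

yes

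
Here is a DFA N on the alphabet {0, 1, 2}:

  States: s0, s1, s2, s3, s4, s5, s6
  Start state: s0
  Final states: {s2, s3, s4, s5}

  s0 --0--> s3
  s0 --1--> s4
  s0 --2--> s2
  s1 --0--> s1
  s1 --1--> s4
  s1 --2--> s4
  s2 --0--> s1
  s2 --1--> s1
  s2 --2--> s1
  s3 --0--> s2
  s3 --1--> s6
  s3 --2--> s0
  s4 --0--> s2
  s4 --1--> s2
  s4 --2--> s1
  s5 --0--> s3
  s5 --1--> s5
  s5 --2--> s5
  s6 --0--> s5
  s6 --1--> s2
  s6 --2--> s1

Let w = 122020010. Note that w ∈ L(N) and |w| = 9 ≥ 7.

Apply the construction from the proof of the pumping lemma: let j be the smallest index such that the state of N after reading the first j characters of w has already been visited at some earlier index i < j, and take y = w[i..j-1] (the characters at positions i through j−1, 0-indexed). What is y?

State sequence: s0 -1-> s4 -2-> s1 -2-> s4 -0-> s2 -2-> s1 -0-> s1 -0-> s1 -1-> s4 -0-> s2
First repeat at step 3: s4 was already visited.

So i = 1, j = 3, giving x = w[0:1] = 1, y = w[1:3] = 22, z = w[3:9] = 020010.
Check: |xy| = 3 ≤ 7 and |y| = 2 ≥ 1. Reading y takes N from s4 back to s4, so every xyⁱz is accepted.

22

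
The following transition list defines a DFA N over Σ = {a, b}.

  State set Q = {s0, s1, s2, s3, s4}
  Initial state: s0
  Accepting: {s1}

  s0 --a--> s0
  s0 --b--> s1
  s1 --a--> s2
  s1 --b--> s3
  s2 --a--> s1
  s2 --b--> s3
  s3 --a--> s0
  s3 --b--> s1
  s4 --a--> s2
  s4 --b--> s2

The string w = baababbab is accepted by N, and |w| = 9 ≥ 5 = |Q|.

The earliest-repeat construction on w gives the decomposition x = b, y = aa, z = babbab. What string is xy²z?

xy^2z = b·aa·aa·babbab = baaaababbab.
Reading y = aa takes N from s1 back to s1, so after x·y·y the machine is still in s1, and z then leads to the accepting state s1. Hence baaaababbab ∈ L(N).

baaaababbab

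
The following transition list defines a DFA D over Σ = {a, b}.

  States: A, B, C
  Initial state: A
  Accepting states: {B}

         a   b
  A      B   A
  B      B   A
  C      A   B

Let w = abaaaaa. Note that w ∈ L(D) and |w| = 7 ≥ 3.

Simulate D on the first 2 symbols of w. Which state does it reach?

A

Run of D on the first 2 characters of w = a b:
  step 0: A  (start)
  step 1: B  (read a: A→B)
  step 2: A  (read b: B→A)

After reading 2 characters, D is in state A.
(This kind of state-tracing is the core of the pumping-lemma construction: with 3 states, pigeonhole forces a repeat within the first 3 steps.)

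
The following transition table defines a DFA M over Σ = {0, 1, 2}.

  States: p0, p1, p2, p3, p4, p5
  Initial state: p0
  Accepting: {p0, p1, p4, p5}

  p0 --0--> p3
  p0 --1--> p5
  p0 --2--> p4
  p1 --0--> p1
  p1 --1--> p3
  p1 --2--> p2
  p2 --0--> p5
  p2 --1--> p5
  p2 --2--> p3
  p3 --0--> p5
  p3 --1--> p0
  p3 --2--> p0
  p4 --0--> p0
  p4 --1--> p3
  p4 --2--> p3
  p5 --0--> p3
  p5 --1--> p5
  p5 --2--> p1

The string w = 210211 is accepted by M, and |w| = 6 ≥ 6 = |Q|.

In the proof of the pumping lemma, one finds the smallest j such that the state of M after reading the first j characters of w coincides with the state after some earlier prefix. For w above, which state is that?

p3

State sequence: p0 -2-> p4 -1-> p3 -0-> p5 -2-> p1 -1-> p3 -1-> p0
First repeat at step 5: p3 was already visited.

The earliest repeat is at step j = 5: M is in p3, which it already visited at step i = 2.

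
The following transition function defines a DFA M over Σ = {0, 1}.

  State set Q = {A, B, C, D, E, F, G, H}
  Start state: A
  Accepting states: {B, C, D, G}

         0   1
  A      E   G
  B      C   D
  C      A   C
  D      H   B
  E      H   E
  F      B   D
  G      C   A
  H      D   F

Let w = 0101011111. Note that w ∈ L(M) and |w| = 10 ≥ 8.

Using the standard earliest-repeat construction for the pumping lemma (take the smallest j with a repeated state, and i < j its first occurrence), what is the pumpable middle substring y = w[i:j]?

State sequence: A -0-> E -1-> E -0-> H -1-> F -0-> B -1-> D -1-> B -1-> D -1-> B -1-> D
First repeat at step 2: E was already visited.

So i = 1, j = 2, giving x = w[0:1] = 0, y = w[1:2] = 1, z = w[2:10] = 01011111.
Check: |xy| = 2 ≤ 8 and |y| = 1 ≥ 1. Reading y takes M from E back to E, so every xyⁱz is accepted.

1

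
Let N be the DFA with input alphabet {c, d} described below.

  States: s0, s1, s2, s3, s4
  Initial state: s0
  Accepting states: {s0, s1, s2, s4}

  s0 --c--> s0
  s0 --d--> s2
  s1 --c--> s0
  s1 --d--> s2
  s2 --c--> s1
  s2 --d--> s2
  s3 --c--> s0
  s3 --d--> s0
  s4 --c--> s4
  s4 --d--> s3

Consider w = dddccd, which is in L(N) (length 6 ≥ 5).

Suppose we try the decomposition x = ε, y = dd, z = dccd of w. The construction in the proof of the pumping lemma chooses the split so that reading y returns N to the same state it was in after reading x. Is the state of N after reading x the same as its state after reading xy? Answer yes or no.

State sequence: s0 -d-> s2 -d-> s2

After x (step 0): s0. After xy (step 2): s2.
They differ (s0 ≠ s2), so y is not a cycle from the state after x; this split is not the one the pumping-lemma construction produces, and pumping y need not keep the string in L(N).

no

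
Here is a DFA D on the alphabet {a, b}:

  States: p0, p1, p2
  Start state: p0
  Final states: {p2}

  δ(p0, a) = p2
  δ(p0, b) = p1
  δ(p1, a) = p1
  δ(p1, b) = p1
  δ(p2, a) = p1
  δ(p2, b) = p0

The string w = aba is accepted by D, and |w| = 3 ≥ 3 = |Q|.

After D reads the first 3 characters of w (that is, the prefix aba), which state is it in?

Run of D on the first 3 characters of w = a b a:
  step 0: p0  (start)
  step 1: p2  (read a: p0→p2)
  step 2: p0  (read b: p2→p0)
  step 3: p2  (read a: p0→p2)

After reading 3 characters, D is in state p2.
(This kind of state-tracing is the core of the pumping-lemma construction: with 3 states, pigeonhole forces a repeat within the first 3 steps.)

p2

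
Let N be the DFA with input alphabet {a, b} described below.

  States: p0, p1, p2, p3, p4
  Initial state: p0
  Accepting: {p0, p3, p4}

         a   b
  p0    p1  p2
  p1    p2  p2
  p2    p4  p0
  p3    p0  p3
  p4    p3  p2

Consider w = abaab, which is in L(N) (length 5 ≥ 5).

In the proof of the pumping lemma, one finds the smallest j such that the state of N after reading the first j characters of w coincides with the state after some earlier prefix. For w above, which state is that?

p3

Run of N on w = a b a a b:
  step 0: p0  (start)
  step 1: p1  (read a: p0→p1)
  step 2: p2  (read b: p1→p2)
  step 3: p4  (read a: p2→p4)
  step 4: p3  (read a: p4→p3)
  step 5: p3  (read b: p3→p3)   ← first repeat (p3 seen earlier)

The earliest repeat is at step j = 5: N is in p3, which it already visited at step i = 4.
With |Q| = 5, pigeonhole forces a state repeat no later than step 5; the substring read between the first and second visits to that state can be pumped.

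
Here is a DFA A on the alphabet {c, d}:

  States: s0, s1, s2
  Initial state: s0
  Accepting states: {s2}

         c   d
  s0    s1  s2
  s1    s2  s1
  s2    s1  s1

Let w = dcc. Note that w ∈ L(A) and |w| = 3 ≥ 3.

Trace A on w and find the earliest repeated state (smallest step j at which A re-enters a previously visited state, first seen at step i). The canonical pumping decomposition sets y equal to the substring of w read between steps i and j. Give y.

State sequence: s0 -d-> s2 -c-> s1 -c-> s2
First repeat at step 3: s2 was already visited.

So i = 1, j = 3, giving x = w[0:1] = d, y = w[1:3] = cc, z = w[3:3] = ε.
Check: |xy| = 3 ≤ 3 and |y| = 2 ≥ 1. Reading y takes A from s2 back to s2, so every xyⁱz is accepted.
Since A has 3 states, any run of length ≥ 3 visits 3+1 states, so by pigeonhole some state repeats within the first 3 steps — that repeat gives the pumpable loop.

cc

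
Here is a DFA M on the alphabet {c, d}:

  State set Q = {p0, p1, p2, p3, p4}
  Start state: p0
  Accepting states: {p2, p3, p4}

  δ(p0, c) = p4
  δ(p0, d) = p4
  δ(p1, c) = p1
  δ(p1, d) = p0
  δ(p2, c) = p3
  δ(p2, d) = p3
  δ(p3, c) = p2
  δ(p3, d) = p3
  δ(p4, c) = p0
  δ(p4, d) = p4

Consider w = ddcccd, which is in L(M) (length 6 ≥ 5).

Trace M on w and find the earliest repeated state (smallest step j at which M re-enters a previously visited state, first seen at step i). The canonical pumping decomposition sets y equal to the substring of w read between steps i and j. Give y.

State sequence: p0 -d-> p4 -d-> p4 -c-> p0 -c-> p4 -c-> p0 -d-> p4
First repeat at step 2: p4 was already visited.

So i = 1, j = 2, giving x = w[0:1] = d, y = w[1:2] = d, z = w[2:6] = cccd.
Check: |xy| = 2 ≤ 5 and |y| = 1 ≥ 1. Reading y takes M from p4 back to p4, so every xyⁱz is accepted.
With |Q| = 5, pigeonhole forces a state repeat no later than step 5; the substring read between the first and second visits to that state can be pumped.

d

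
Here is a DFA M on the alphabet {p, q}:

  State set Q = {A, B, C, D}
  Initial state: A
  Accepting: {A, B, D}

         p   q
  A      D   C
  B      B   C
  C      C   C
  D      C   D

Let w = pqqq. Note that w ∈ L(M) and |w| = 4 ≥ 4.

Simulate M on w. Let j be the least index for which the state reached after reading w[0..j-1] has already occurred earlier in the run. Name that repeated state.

D

Run of M on w = p q q q:
  step 0: A  (start)
  step 1: D  (read p: A→D)
  step 2: D  (read q: D→D)   ← first repeat (D seen earlier)
  step 3: D  (read q: D→D)
  step 4: D  (read q: D→D)

The earliest repeat is at step j = 2: M is in D, which it already visited at step i = 1.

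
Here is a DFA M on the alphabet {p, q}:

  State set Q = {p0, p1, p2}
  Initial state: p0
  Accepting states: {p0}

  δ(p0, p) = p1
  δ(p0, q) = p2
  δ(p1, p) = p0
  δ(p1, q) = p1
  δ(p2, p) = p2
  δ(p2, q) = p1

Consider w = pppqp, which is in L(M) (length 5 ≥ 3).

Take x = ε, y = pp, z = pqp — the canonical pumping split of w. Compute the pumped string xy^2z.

pppppqp

xy^2z = ε·pp·pp·pqp = pppppqp.
Reading y = pp takes M from p0 back to p0, so after x·y·y the machine is still in p0, and z then leads to the accepting state p0. Hence pppppqp ∈ L(M).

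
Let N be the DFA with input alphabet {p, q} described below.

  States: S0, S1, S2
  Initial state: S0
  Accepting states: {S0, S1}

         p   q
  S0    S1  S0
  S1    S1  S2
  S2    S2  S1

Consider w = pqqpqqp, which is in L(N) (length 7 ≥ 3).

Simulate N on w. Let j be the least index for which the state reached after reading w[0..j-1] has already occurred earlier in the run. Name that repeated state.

State sequence: S0 -p-> S1 -q-> S2 -q-> S1 -p-> S1 -q-> S2 -q-> S1 -p-> S1
First repeat at step 3: S1 was already visited.

The earliest repeat is at step j = 3: N is in S1, which it already visited at step i = 1.
Pumping length from the standard proof: p = 3 (the number of states). The repeated state found above gives |xy| = j ≤ 3 and |y| = j − i ≥ 1.

S1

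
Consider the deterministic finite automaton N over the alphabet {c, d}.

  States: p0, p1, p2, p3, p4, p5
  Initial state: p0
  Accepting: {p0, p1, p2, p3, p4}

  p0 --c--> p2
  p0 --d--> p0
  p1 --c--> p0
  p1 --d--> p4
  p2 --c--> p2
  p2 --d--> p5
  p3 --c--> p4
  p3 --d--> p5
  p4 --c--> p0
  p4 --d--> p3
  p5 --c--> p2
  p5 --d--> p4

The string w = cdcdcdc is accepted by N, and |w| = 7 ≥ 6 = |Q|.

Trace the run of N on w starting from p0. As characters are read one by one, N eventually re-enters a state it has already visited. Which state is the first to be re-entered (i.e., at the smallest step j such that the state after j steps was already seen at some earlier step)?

Run of N on w = c d c d c d c:
  step 0: p0  (start)
  step 1: p2  (read c: p0→p2)
  step 2: p5  (read d: p2→p5)
  step 3: p2  (read c: p5→p2)   ← first repeat (p2 seen earlier)
  step 4: p5  (read d: p2→p5)
  step 5: p2  (read c: p5→p2)
  step 6: p5  (read d: p2→p5)
  step 7: p2  (read c: p5→p2)

The earliest repeat is at step j = 3: N is in p2, which it already visited at step i = 1.
With |Q| = 6, pigeonhole forces a state repeat no later than step 6; the substring read between the first and second visits to that state can be pumped.

p2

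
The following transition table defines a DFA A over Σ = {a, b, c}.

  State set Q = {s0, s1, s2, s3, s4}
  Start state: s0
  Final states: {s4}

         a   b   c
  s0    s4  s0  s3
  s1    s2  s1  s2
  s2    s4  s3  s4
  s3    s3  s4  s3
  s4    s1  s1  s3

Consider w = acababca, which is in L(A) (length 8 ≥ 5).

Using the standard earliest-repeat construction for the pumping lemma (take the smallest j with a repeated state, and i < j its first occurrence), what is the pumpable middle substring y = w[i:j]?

Run of A on w = a c a b a b c a:
  step 0: s0  (start)
  step 1: s4  (read a: s0→s4)
  step 2: s3  (read c: s4→s3)
  step 3: s3  (read a: s3→s3)   ← first repeat (s3 seen earlier)
  step 4: s4  (read b: s3→s4)
  step 5: s1  (read a: s4→s1)
  step 6: s1  (read b: s1→s1)
  step 7: s2  (read c: s1→s2)
  step 8: s4  (read a: s2→s4)

So i = 2, j = 3, giving x = w[0:2] = ac, y = w[2:3] = a, z = w[3:8] = babca.
Check: |xy| = 3 ≤ 5 and |y| = 1 ≥ 1. Reading y takes A from s3 back to s3, so every xyⁱz is accepted.

a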